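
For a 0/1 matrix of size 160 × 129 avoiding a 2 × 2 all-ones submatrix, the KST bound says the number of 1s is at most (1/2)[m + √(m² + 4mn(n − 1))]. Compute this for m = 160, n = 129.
z(160, 129; 2, 2) ≤ (1/2)[160 + √(160² + 4·160·129·128)] = (1/2)[160 + √10593280] = 1707.366

Kővári–Sós–Turán: let r_1, ..., r_160 be the row sums and z = Σ r_i the total number of 1s. Each pair of columns can share at most one row with both entries 1 (else a 2×2 all-ones block appears), so Σ_i C(r_i, 2) ≤ C(129, 2) = 8256. By convexity Σ_i C(r_i, 2) ≥ 160·C(z/160, 2) = z(z − 160)/(2·160), giving z² − 160z − 160·129·128 ≤ 0 and hence z ≤ (1/2)[160 + √(25600 + 4·2641920)] = (1/2)[160 + √10593280] ≈ (1/2)(160 + 3254.7319) = 1707.366.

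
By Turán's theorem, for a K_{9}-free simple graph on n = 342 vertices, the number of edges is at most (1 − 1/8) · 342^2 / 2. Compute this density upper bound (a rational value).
Turán density bound = (7/8) · 342^2/2 = 204687/4 ≈ 51171.75

Turán's theorem: ex(n, K_{r+1}) is achieved by the complete r-partite Turán graph T(n, r) with parts as balanced as possible, and is at most (1 − 1/r) · n^2/2. For r = 8, n = 342: the density bound is (7/8) · 116964/2 = 204687/4 ≈ 51171.75. The integer-valued extremum is e(T(342, 8)) = 51171, which is strictly less than the density bound 204687/4 since 8 ∤ 342 (the parts of T(342, 8) cannot all be equal).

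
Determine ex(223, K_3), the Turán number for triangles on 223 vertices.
ex(223, K_3) = ⌊223^2/4⌋ = 12432

Mantel (1907): a triangle-free graph on n vertices has at most ⌊n^2/4⌋ edges, with equality for the complete bipartite graph K_{⌊n/2⌋, ⌈n/2⌉}. For n = 223: ⌊223^2/4⌋ = ⌊49729/4⌋ = 12432. The extremal graph is K_{111, 112}, which has 111·112 = 12432 edges.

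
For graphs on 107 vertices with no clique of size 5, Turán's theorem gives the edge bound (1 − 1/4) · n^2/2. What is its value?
Turán density bound = (3/4) · 107^2/2 = 34347/8 ≈ 4293.375

Turán's theorem: ex(n, K_{r+1}) is achieved by the complete r-partite Turán graph T(n, r) with parts as balanced as possible, and is at most (1 − 1/r) · n^2/2. For r = 4, n = 107: the density bound is (3/4) · 11449/2 = 34347/8 ≈ 4293.375. The integer-valued extremum is e(T(107, 4)) = 4293, which is strictly less than the density bound 34347/8 since 4 ∤ 107 (the parts of T(107, 4) cannot all be equal).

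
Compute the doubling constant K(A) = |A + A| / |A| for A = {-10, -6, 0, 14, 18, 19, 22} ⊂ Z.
K = |A + A| / |A| = 25/7

Enumerate A + A = {a + b : a, b ∈ A}. With |A| = 7, there are |A|^2 = 49 ordered sum pairs; collecting distinct values, A + A = {-20, -16, -12, -10, -6, 0, 4, 8, 9, 12, 13, 14, 16, 18, 19, 22, 28, 32, 33, 36, 37, 38, 40, 41, 44}, so |A + A| = 25. Thus K = 25/7. For comparison, the minimum possible |A + A| over all 7-element sets is 2·7 − 1 = 13 (so min K = 13/7), attained only by arithmetic progressions.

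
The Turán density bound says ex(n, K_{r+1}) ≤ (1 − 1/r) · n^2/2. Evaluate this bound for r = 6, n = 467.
Turán density bound = (5/6) · 467^2/2 = 1090445/12 ≈ 90870.4167

Turán's theorem: ex(n, K_{r+1}) is achieved by the complete r-partite Turán graph T(n, r) with parts as balanced as possible, and is at most (1 − 1/r) · n^2/2. For r = 6, n = 467: the density bound is (5/6) · 218089/2 = 1090445/12 ≈ 90870.4167. The integer-valued extremum is e(T(467, 6)) = 90870, which is strictly less than the density bound 1090445/12 since 6 ∤ 467 (the parts of T(467, 6) cannot all be equal).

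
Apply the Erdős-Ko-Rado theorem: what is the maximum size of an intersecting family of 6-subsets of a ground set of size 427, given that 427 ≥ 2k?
max |F| = C(426, 5) = 114192073260

Erdős-Ko-Rado (1961): when n ≥ 2k, max |F| = C(n−1, k−1). The bound is attained by the star {A : i ∈ A} for any fixed i ∈ [n]. Here C(427−1, 6−1) = C(426, 5) = 114192073260.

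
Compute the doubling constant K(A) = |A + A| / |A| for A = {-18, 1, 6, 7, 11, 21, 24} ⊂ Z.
K = |A + A| / |A| = 26/7

Enumerate A + A = {a + b : a, b ∈ A}. With |A| = 7, there are |A|^2 = 49 ordered sum pairs; collecting distinct values, A + A = {-36, -17, -12, -11, -7, 2, 3, 6, 7, 8, 12, 13, 14, 17, 18, 22, 25, 27, 28, 30, 31, 32, 35, 42, 45, 48}, so |A + A| = 26. Thus K = 26/7. For comparison, the minimum possible |A + A| over all 7-element sets is 2·7 − 1 = 13 (so min K = 13/7), attained only by arithmetic progressions.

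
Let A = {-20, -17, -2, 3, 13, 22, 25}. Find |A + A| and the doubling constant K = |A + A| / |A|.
K = |A + A| / |A| = 26/7

Enumerate A + A = {a + b : a, b ∈ A}. With |A| = 7, there are |A|^2 = 49 ordered sum pairs; collecting distinct values, A + A = {-40, -37, -34, -22, -19, -17, -14, -7, -4, 1, 2, 5, 6, 8, 11, 16, 20, 23, 25, 26, 28, 35, 38, 44, 47, 50}, so |A + A| = 26. Thus K = 26/7. For comparison, the minimum possible |A + A| over all 7-element sets is 2·7 − 1 = 13 (so min K = 13/7), attained only by arithmetic progressions.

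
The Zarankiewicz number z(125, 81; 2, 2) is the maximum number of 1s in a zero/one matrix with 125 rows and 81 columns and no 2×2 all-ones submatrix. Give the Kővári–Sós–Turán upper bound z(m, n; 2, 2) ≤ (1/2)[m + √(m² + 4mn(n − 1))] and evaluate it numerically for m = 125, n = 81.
z(125, 81; 2, 2) ≤ (1/2)[125 + √(125² + 4·125·81·80)] = (1/2)[125 + √3255625] = 964.6675

Kővári–Sós–Turán: let r_1, ..., r_125 be the row sums and z = Σ r_i the total number of 1s. Each pair of columns can share at most one row with both entries 1 (else a 2×2 all-ones block appears), so Σ_i C(r_i, 2) ≤ C(81, 2) = 3240. By convexity Σ_i C(r_i, 2) ≥ 125·C(z/125, 2) = z(z − 125)/(2·125), giving z² − 125z − 125·81·80 ≤ 0 and hence z ≤ (1/2)[125 + √(15625 + 4·810000)] = (1/2)[125 + √3255625] ≈ (1/2)(125 + 1804.3351) = 964.6675.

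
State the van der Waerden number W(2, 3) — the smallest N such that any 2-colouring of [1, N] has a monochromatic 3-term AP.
W(2, 3) = 9

Lower bound: the 2-colouring RRBBRRBB of {1, ..., 8} (R at positions {1, 2, 5, 6}, B at {3, 4, 7, 8}) contains no monochromatic 3-term AP, so W(2, 3) > 8. Upper bound: a case analysis on any 2-colouring of {1, ..., 9} forces such an AP. Hence W(2, 3) = 9.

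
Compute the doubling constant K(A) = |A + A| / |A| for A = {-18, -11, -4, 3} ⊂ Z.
K = |A + A| / |A| = 7/4

Enumerate A + A = {a + b : a, b ∈ A}. With |A| = 4, there are |A|^2 = 16 ordered sum pairs; collecting distinct values, A + A = {-36, -29, -22, -15, -8, -1, 6}, so |A + A| = 7. Thus K = 7/4. Here |A + A| = 2|A| − 1 = 7, the minimum possible — so K = 7/4 is minimal, which holds iff A is an arithmetic progression.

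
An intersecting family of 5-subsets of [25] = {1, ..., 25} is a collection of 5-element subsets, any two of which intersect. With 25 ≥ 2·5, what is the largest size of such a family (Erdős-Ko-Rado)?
max |F| = C(24, 4) = 10626

The Erdős-Ko-Rado theorem states: for n ≥ 2k, an intersecting family of k-subsets of an n-element set has size at most C(n − 1, k − 1), with equality for 'star' families {A ⊆ [n] : |A| = k, i ∈ A} (fix an element i). For n = 25, k = 5: C(24, 4) = 10626.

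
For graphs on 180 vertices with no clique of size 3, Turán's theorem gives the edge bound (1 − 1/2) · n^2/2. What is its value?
Turán density bound = (1/2) · 180^2/2 = 8100

Turán's theorem: ex(n, K_{r+1}) is achieved by the complete r-partite Turán graph T(n, r) with parts as balanced as possible, and is at most (1 − 1/r) · n^2/2. For r = 2, n = 180: the density bound is (1/2) · 32400/2 = 8100. Since 2 ∣ 180, the Turán graph T(180, 2) has parts of equal size 90, and its edge count e(T(180, 2)) = 8100 attains the density bound exactly.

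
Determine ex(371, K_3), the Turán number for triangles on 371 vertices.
ex(371, K_3) = ⌊371^2/4⌋ = 34410

Mantel (1907): a triangle-free graph on n vertices has at most ⌊n^2/4⌋ edges, with equality for the complete bipartite graph K_{⌊n/2⌋, ⌈n/2⌉}. For n = 371: ⌊371^2/4⌋ = ⌊137641/4⌋ = 34410. The extremal graph is K_{185, 186}, which has 185·186 = 34410 edges.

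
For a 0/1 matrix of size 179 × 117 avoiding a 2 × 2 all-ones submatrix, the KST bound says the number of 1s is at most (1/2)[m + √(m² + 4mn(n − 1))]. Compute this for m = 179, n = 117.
z(179, 117; 2, 2) ≤ (1/2)[179 + √(179² + 4·179·117·116)] = (1/2)[179 + √9749593] = 1650.7169

Kővári–Sós–Turán: let r_1, ..., r_179 be the row sums and z = Σ r_i the total number of 1s. Each pair of columns can share at most one row with both entries 1 (else a 2×2 all-ones block appears), so Σ_i C(r_i, 2) ≤ C(117, 2) = 6786. By convexity Σ_i C(r_i, 2) ≥ 179·C(z/179, 2) = z(z − 179)/(2·179), giving z² − 179z − 179·117·116 ≤ 0 and hence z ≤ (1/2)[179 + √(32041 + 4·2429388)] = (1/2)[179 + √9749593] ≈ (1/2)(179 + 3122.4338) = 1650.7169.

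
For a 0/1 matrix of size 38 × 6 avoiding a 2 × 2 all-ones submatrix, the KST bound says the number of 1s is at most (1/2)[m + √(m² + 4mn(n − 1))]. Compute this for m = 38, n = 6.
z(38, 6; 2, 2) ≤ (1/2)[38 + √(38² + 4·38·6·5)] = (1/2)[38 + √6004] = 57.7427

Kővári–Sós–Turán: let r_1, ..., r_38 be the row sums and z = Σ r_i the total number of 1s. Each pair of columns can share at most one row with both entries 1 (else a 2×2 all-ones block appears), so Σ_i C(r_i, 2) ≤ C(6, 2) = 15. By convexity Σ_i C(r_i, 2) ≥ 38·C(z/38, 2) = z(z − 38)/(2·38), giving z² − 38z − 38·6·5 ≤ 0 and hence z ≤ (1/2)[38 + √(1444 + 4·1140)] = (1/2)[38 + √6004] ≈ (1/2)(38 + 77.4855) = 57.7427.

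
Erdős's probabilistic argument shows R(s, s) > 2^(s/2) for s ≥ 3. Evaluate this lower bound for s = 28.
2^(28/2) = 16384; so R(28, 28) > 16384

Colour each edge of K_n uniformly at random with red/blue. The expected number of monochromatic K_28 is C(n, 28) · 2 · 2^(−C(28,2)). If C(n, 28) · 2^(1 − C(28,2)) < 1, then with positive probability no monochromatic K_28 exists, so R(28, 28) > n. The standard estimate C(n, 28) ≤ n^28/28! shows this inequality holds whenever n ≤ 2^(28/2) (since 28! · 2^(C(28,2) − 1) > 2^(28^2/2) ≥ n^28). Hence R(28, 28) > 2^(28/2) = 16384.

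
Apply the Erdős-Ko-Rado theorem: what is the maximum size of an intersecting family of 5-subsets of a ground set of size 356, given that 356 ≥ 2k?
max |F| = C(355, 4) = 650635480

The Erdős-Ko-Rado theorem states: for n ≥ 2k, an intersecting family of k-subsets of an n-element set has size at most C(n − 1, k − 1), with equality for 'star' families {A ⊆ [n] : |A| = k, i ∈ A} (fix an element i). For n = 356, k = 5: C(355, 4) = 650635480.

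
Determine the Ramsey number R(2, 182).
R(2, 182) = 182

R(2, k) = k for all k ≥ 2: in a 2-colouring of K_k, either some edge is red (a red K_2) or all edges are blue (a blue K_k). And K_{181} coloured all-blue has no blue K_182, so R(2, 182) > 181. Hence R(2, 182) = 182.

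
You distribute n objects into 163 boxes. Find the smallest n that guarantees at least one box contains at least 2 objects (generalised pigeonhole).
n = (2 − 1)·163 + 1 = 164

By the generalised pigeonhole principle, to guarantee some box contains ≥ r objects we need more than (r − 1) · k objects total. Threshold: n = (r − 1) · k + 1. With r = 2 and k = 163: n = 1 · 163 + 1 = 163 + 1 = 164. For n = 163 = 1 · 163, we can put exactly 1 objects in every box, avoiding 2 in any single one — so 164 is tight.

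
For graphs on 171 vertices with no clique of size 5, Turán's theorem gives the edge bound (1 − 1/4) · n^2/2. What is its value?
Turán density bound = (3/4) · 171^2/2 = 87723/8 ≈ 10965.375

Turán's theorem: ex(n, K_{r+1}) is achieved by the complete r-partite Turán graph T(n, r) with parts as balanced as possible, and is at most (1 − 1/r) · n^2/2. For r = 4, n = 171: the density bound is (3/4) · 29241/2 = 87723/8 ≈ 10965.375. The integer-valued extremum is e(T(171, 4)) = 10965, which is strictly less than the density bound 87723/8 since 4 ∤ 171 (the parts of T(171, 4) cannot all be equal).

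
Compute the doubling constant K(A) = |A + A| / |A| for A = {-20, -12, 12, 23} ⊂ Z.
K = |A + A| / |A| = 10/4 = 5/2

Enumerate A + A = {a + b : a, b ∈ A}. With |A| = 4, there are |A|^2 = 16 ordered sum pairs; collecting distinct values, A + A = {-40, -32, -24, -8, 0, 3, 11, 24, 35, 46}, so |A + A| = 10. Thus K = 10/4 = 5/2. For comparison, the minimum possible |A + A| over all 4-element sets is 2·4 − 1 = 7 (so min K = 7/4), attained only by arithmetic progressions.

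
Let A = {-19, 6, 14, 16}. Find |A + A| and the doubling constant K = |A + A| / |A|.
K = |A + A| / |A| = 10/4 = 5/2

Enumerate A + A = {a + b : a, b ∈ A}. With |A| = 4, there are |A|^2 = 16 ordered sum pairs; collecting distinct values, A + A = {-38, -13, -5, -3, 12, 20, 22, 28, 30, 32}, so |A + A| = 10. Thus K = 10/4 = 5/2. For comparison, the minimum possible |A + A| over all 4-element sets is 2·4 − 1 = 7 (so min K = 7/4), attained only by arithmetic progressions.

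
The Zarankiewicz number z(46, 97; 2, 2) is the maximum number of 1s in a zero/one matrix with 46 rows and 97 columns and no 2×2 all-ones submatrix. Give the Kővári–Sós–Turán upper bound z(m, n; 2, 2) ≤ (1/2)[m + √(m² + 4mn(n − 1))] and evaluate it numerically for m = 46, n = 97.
z(46, 97; 2, 2) ≤ (1/2)[46 + √(46² + 4·46·97·96)] = (1/2)[46 + √1715524] = 677.8901

Kővári–Sós–Turán: let r_1, ..., r_46 be the row sums and z = Σ r_i the total number of 1s. Each pair of columns can share at most one row with both entries 1 (else a 2×2 all-ones block appears), so Σ_i C(r_i, 2) ≤ C(97, 2) = 4656. By convexity Σ_i C(r_i, 2) ≥ 46·C(z/46, 2) = z(z − 46)/(2·46), giving z² − 46z − 46·97·96 ≤ 0 and hence z ≤ (1/2)[46 + √(2116 + 4·428352)] = (1/2)[46 + √1715524] ≈ (1/2)(46 + 1309.7801) = 677.8901.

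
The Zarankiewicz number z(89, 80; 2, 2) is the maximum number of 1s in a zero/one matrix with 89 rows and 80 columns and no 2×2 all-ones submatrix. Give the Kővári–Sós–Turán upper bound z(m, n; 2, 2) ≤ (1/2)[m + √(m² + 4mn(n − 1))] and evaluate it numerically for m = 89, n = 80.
z(89, 80; 2, 2) ≤ (1/2)[89 + √(89² + 4·89·80·79)] = (1/2)[89 + √2257841] = 795.8057

Kővári–Sós–Turán: let r_1, ..., r_89 be the row sums and z = Σ r_i the total number of 1s. Each pair of columns can share at most one row with both entries 1 (else a 2×2 all-ones block appears), so Σ_i C(r_i, 2) ≤ C(80, 2) = 3160. By convexity Σ_i C(r_i, 2) ≥ 89·C(z/89, 2) = z(z − 89)/(2·89), giving z² − 89z − 89·80·79 ≤ 0 and hence z ≤ (1/2)[89 + √(7921 + 4·562480)] = (1/2)[89 + √2257841] ≈ (1/2)(89 + 1502.6114) = 795.8057.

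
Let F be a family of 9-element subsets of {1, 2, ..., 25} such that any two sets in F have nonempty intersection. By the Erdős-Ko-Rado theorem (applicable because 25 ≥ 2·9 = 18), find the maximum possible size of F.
max |F| = C(24, 8) = 735471

Erdős-Ko-Rado (1961): when n ≥ 2k, max |F| = C(n−1, k−1). The bound is attained by the star {A : i ∈ A} for any fixed i ∈ [n]. Here C(25−1, 9−1) = C(24, 8) = 735471.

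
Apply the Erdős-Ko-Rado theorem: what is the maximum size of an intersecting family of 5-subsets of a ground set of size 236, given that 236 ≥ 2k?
max |F| = C(235, 4) = 123855810

The Erdős-Ko-Rado theorem states: for n ≥ 2k, an intersecting family of k-subsets of an n-element set has size at most C(n − 1, k − 1), with equality for 'star' families {A ⊆ [n] : |A| = k, i ∈ A} (fix an element i). For n = 236, k = 5: C(235, 4) = 123855810.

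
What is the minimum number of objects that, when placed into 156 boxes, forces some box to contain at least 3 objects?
n = (3 − 1)·156 + 1 = 313

By the generalised pigeonhole principle, to guarantee some box contains ≥ r objects we need more than (r − 1) · k objects total. Threshold: n = (r − 1) · k + 1. With r = 3 and k = 156: n = 2 · 156 + 1 = 312 + 1 = 313. For n = 312 = 2 · 156, we can put exactly 2 objects in every box, avoiding 3 in any single one — so 313 is tight.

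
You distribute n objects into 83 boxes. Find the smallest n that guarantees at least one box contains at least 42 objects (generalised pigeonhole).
n = (42 − 1)·83 + 1 = 3404

By the generalised pigeonhole principle, to guarantee some box contains ≥ r objects we need more than (r − 1) · k objects total. Threshold: n = (r − 1) · k + 1. With r = 42 and k = 83: n = 41 · 83 + 1 = 3403 + 1 = 3404. For n = 3403 = 41 · 83, we can put exactly 41 objects in every box, avoiding 42 in any single one — so 3404 is tight.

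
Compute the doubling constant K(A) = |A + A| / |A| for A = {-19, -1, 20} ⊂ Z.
K = |A + A| / |A| = 6/3 = 2

Enumerate A + A = {a + b : a, b ∈ A}. With |A| = 3, there are |A|^2 = 9 ordered sum pairs; collecting distinct values, A + A = {-38, -20, -2, 1, 19, 40}, so |A + A| = 6. Thus K = 6/3 = 2. For comparison, the minimum possible |A + A| over all 3-element sets is 2·3 − 1 = 5 (so min K = 5/3), attained only by arithmetic progressions.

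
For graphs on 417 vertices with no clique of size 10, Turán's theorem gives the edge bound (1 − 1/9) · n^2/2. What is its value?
Turán density bound = (8/9) · 417^2/2 = 77284

Turán's theorem: ex(n, K_{r+1}) is achieved by the complete r-partite Turán graph T(n, r) with parts as balanced as possible, and is at most (1 − 1/r) · n^2/2. For r = 9, n = 417: the density bound is (8/9) · 173889/2 = 77284. The integer-valued extremum is e(T(417, 9)) = 77283, which is strictly less than the density bound 77284 since 9 ∤ 417 (the parts of T(417, 9) cannot all be equal).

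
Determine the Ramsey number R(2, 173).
R(2, 173) = 173

R(2, k) = k for all k ≥ 2: in a 2-colouring of K_k, either some edge is red (a red K_2) or all edges are blue (a blue K_k). And K_{172} coloured all-blue has no blue K_173, so R(2, 173) > 172. Hence R(2, 173) = 173.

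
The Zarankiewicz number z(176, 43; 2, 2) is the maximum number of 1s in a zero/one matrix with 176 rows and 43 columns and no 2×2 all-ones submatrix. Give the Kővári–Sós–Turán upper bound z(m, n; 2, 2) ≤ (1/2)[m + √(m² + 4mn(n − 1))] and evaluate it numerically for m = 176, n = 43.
z(176, 43; 2, 2) ≤ (1/2)[176 + √(176² + 4·176·43·42)] = (1/2)[176 + √1302400] = 658.6137

Kővári–Sós–Turán: let r_1, ..., r_176 be the row sums and z = Σ r_i the total number of 1s. Each pair of columns can share at most one row with both entries 1 (else a 2×2 all-ones block appears), so Σ_i C(r_i, 2) ≤ C(43, 2) = 903. By convexity Σ_i C(r_i, 2) ≥ 176·C(z/176, 2) = z(z − 176)/(2·176), giving z² − 176z − 176·43·42 ≤ 0 and hence z ≤ (1/2)[176 + √(30976 + 4·317856)] = (1/2)[176 + √1302400] ≈ (1/2)(176 + 1141.2274) = 658.6137.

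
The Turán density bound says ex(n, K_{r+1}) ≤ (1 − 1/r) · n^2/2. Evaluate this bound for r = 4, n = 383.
Turán density bound = (3/4) · 383^2/2 = 440067/8 ≈ 55008.375

Turán's theorem: ex(n, K_{r+1}) is achieved by the complete r-partite Turán graph T(n, r) with parts as balanced as possible, and is at most (1 − 1/r) · n^2/2. For r = 4, n = 383: the density bound is (3/4) · 146689/2 = 440067/8 ≈ 55008.375. The integer-valued extremum is e(T(383, 4)) = 55008, which is strictly less than the density bound 440067/8 since 4 ∤ 383 (the parts of T(383, 4) cannot all be equal).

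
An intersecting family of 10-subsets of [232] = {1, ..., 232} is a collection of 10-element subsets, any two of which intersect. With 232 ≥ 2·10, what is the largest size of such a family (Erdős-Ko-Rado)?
max |F| = C(231, 9) = 4407748519243300

Erdős-Ko-Rado (1961): when n ≥ 2k, max |F| = C(n−1, k−1). The bound is attained by the star {A : i ∈ A} for any fixed i ∈ [n]. Here C(232−1, 10−1) = C(231, 9) = 4407748519243300.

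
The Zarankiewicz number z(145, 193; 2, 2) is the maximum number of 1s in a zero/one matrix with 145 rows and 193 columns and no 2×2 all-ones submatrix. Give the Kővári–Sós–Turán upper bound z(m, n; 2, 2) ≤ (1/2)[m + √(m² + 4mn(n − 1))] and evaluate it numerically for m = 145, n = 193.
z(145, 193; 2, 2) ≤ (1/2)[145 + √(145² + 4·145·193·192)] = (1/2)[145 + √21513505] = 2391.6327

Kővári–Sós–Turán: let r_1, ..., r_145 be the row sums and z = Σ r_i the total number of 1s. Each pair of columns can share at most one row with both entries 1 (else a 2×2 all-ones block appears), so Σ_i C(r_i, 2) ≤ C(193, 2) = 18528. By convexity Σ_i C(r_i, 2) ≥ 145·C(z/145, 2) = z(z − 145)/(2·145), giving z² − 145z − 145·193·192 ≤ 0 and hence z ≤ (1/2)[145 + √(21025 + 4·5373120)] = (1/2)[145 + √21513505] ≈ (1/2)(145 + 4638.2653) = 2391.6327.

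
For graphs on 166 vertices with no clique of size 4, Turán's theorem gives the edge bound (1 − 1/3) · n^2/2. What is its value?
Turán density bound = (2/3) · 166^2/2 = 27556/3 ≈ 9185.3333

Turán's theorem: ex(n, K_{r+1}) is achieved by the complete r-partite Turán graph T(n, r) with parts as balanced as possible, and is at most (1 − 1/r) · n^2/2. For r = 3, n = 166: the density bound is (2/3) · 27556/2 = 27556/3 ≈ 9185.3333. The integer-valued extremum is e(T(166, 3)) = 9185, which is strictly less than the density bound 27556/3 since 3 ∤ 166 (the parts of T(166, 3) cannot all be equal).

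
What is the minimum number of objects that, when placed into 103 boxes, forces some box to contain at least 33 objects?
n = (33 − 1)·103 + 1 = 3297

By the generalised pigeonhole principle, to guarantee some box contains ≥ r objects we need more than (r − 1) · k objects total. Threshold: n = (r − 1) · k + 1. With r = 33 and k = 103: n = 32 · 103 + 1 = 3296 + 1 = 3297. For n = 3296 = 32 · 103, we can put exactly 32 objects in every box, avoiding 33 in any single one — so 3297 is tight.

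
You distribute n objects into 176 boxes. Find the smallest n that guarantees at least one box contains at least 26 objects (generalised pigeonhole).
n = (26 − 1)·176 + 1 = 4401

By the generalised pigeonhole principle, to guarantee some box contains ≥ r objects we need more than (r − 1) · k objects total. Threshold: n = (r − 1) · k + 1. With r = 26 and k = 176: n = 25 · 176 + 1 = 4400 + 1 = 4401. For n = 4400 = 25 · 176, we can put exactly 25 objects in every box, avoiding 26 in any single one — so 4401 is tight.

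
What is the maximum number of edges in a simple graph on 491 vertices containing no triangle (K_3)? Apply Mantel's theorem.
ex(491, K_3) = ⌊491^2/4⌋ = 60270

Mantel (1907): a triangle-free graph on n vertices has at most ⌊n^2/4⌋ edges, with equality for the complete bipartite graph K_{⌊n/2⌋, ⌈n/2⌉}. For n = 491: ⌊491^2/4⌋ = ⌊241081/4⌋ = 60270. The extremal graph is K_{245, 246}, which has 245·246 = 60270 edges.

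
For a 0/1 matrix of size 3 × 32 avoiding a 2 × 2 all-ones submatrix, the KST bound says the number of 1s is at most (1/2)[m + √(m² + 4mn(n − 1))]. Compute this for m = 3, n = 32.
z(3, 32; 2, 2) ≤ (1/2)[3 + √(3² + 4·3·32·31)] = (1/2)[3 + √11913] = 56.0733

Kővári–Sós–Turán: let r_1, ..., r_3 be the row sums and z = Σ r_i the total number of 1s. Each pair of columns can share at most one row with both entries 1 (else a 2×2 all-ones block appears), so Σ_i C(r_i, 2) ≤ C(32, 2) = 496. By convexity Σ_i C(r_i, 2) ≥ 3·C(z/3, 2) = z(z − 3)/(2·3), giving z² − 3z − 3·32·31 ≤ 0 and hence z ≤ (1/2)[3 + √(9 + 4·2976)] = (1/2)[3 + √11913] ≈ (1/2)(3 + 109.1467) = 56.0733.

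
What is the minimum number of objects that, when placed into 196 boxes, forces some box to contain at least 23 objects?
n = (23 − 1)·196 + 1 = 4313

By the generalised pigeonhole principle, to guarantee some box contains ≥ r objects we need more than (r − 1) · k objects total. Threshold: n = (r − 1) · k + 1. With r = 23 and k = 196: n = 22 · 196 + 1 = 4312 + 1 = 4313. For n = 4312 = 22 · 196, we can put exactly 22 objects in every box, avoiding 23 in any single one — so 4313 is tight.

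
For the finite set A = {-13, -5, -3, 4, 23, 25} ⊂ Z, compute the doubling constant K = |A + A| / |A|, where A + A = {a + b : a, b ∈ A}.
K = |A + A| / |A| = 20/6 = 10/3

Enumerate A + A = {a + b : a, b ∈ A}. With |A| = 6, there are |A|^2 = 36 ordered sum pairs; collecting distinct values, A + A = {-26, -18, -16, -10, -9, -8, -6, -1, 1, 8, 10, 12, 18, 20, 22, 27, 29, 46, 48, 50}, so |A + A| = 20. Thus K = 20/6 = 10/3. For comparison, the minimum possible |A + A| over all 6-element sets is 2·6 − 1 = 11 (so min K = 11/6), attained only by arithmetic progressions.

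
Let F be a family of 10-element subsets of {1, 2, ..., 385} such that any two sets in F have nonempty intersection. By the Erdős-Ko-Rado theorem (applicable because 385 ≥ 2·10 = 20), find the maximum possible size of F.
max |F| = C(384, 9) = 455196700703112576

The Erdős-Ko-Rado theorem states: for n ≥ 2k, an intersecting family of k-subsets of an n-element set has size at most C(n − 1, k − 1), with equality for 'star' families {A ⊆ [n] : |A| = k, i ∈ A} (fix an element i). For n = 385, k = 10: C(384, 9) = 455196700703112576.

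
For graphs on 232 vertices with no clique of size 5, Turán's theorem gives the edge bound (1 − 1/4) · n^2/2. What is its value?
Turán density bound = (3/4) · 232^2/2 = 20184

Turán's theorem: ex(n, K_{r+1}) is achieved by the complete r-partite Turán graph T(n, r) with parts as balanced as possible, and is at most (1 − 1/r) · n^2/2. For r = 4, n = 232: the density bound is (3/4) · 53824/2 = 20184. Since 4 ∣ 232, the Turán graph T(232, 4) has parts of equal size 58, and its edge count e(T(232, 4)) = 20184 attains the density bound exactly.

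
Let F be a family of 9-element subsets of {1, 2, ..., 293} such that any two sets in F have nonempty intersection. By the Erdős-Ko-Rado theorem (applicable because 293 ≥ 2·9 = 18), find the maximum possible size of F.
max |F| = C(292, 8) = 1189971158007060

Erdős-Ko-Rado (1961): when n ≥ 2k, max |F| = C(n−1, k−1). The bound is attained by the star {A : i ∈ A} for any fixed i ∈ [n]. Here C(293−1, 9−1) = C(292, 8) = 1189971158007060.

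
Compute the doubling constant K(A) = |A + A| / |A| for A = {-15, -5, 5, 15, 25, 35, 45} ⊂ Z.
K = |A + A| / |A| = 13/7

Enumerate A + A = {a + b : a, b ∈ A}. With |A| = 7, there are |A|^2 = 49 ordered sum pairs; collecting distinct values, A + A = {-30, -20, -10, 0, 10, 20, 30, 40, 50, 60, 70, 80, 90}, so |A + A| = 13. Thus K = 13/7. Here |A + A| = 2|A| − 1 = 13, the minimum possible — so K = 13/7 is minimal, which holds iff A is an arithmetic progression.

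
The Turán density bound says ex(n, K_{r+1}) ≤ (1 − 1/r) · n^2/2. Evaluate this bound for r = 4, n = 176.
Turán density bound = (3/4) · 176^2/2 = 11616

Turán's theorem: ex(n, K_{r+1}) is achieved by the complete r-partite Turán graph T(n, r) with parts as balanced as possible, and is at most (1 − 1/r) · n^2/2. For r = 4, n = 176: the density bound is (3/4) · 30976/2 = 11616. Since 4 ∣ 176, the Turán graph T(176, 4) has parts of equal size 44, and its edge count e(T(176, 4)) = 11616 attains the density bound exactly.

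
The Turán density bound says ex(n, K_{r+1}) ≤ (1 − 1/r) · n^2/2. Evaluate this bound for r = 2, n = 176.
Turán density bound = (1/2) · 176^2/2 = 7744

Turán's theorem: ex(n, K_{r+1}) is achieved by the complete r-partite Turán graph T(n, r) with parts as balanced as possible, and is at most (1 − 1/r) · n^2/2. For r = 2, n = 176: the density bound is (1/2) · 30976/2 = 7744. Since 2 ∣ 176, the Turán graph T(176, 2) has parts of equal size 88, and its edge count e(T(176, 2)) = 7744 attains the density bound exactly.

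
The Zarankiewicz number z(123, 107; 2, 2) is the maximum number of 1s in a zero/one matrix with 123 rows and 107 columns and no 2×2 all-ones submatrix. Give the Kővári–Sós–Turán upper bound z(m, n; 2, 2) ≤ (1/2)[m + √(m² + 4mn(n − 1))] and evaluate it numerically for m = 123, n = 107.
z(123, 107; 2, 2) ≤ (1/2)[123 + √(123² + 4·123·107·106)] = (1/2)[123 + √5595393] = 1244.2292

Kővári–Sós–Turán: let r_1, ..., r_123 be the row sums and z = Σ r_i the total number of 1s. Each pair of columns can share at most one row with both entries 1 (else a 2×2 all-ones block appears), so Σ_i C(r_i, 2) ≤ C(107, 2) = 5671. By convexity Σ_i C(r_i, 2) ≥ 123·C(z/123, 2) = z(z − 123)/(2·123), giving z² − 123z − 123·107·106 ≤ 0 and hence z ≤ (1/2)[123 + √(15129 + 4·1395066)] = (1/2)[123 + √5595393] ≈ (1/2)(123 + 2365.4583) = 1244.2292.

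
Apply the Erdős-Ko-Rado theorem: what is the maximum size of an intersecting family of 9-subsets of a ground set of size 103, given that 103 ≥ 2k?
max |F| = C(102, 8) = 219295068300

The Erdős-Ko-Rado theorem states: for n ≥ 2k, an intersecting family of k-subsets of an n-element set has size at most C(n − 1, k − 1), with equality for 'star' families {A ⊆ [n] : |A| = k, i ∈ A} (fix an element i). For n = 103, k = 9: C(102, 8) = 219295068300.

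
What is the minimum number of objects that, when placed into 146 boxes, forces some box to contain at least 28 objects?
n = (28 − 1)·146 + 1 = 3943

By the generalised pigeonhole principle, to guarantee some box contains ≥ r objects we need more than (r − 1) · k objects total. Threshold: n = (r − 1) · k + 1. With r = 28 and k = 146: n = 27 · 146 + 1 = 3942 + 1 = 3943. For n = 3942 = 27 · 146, we can put exactly 27 objects in every box, avoiding 28 in any single one — so 3943 is tight.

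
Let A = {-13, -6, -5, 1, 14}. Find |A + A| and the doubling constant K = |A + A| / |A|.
K = |A + A| / |A| = 14/5

Enumerate A + A = {a + b : a, b ∈ A}. With |A| = 5, there are |A|^2 = 25 ordered sum pairs; collecting distinct values, A + A = {-26, -19, -18, -12, -11, -10, -5, -4, 1, 2, 8, 9, 15, 28}, so |A + A| = 14. Thus K = 14/5. For comparison, the minimum possible |A + A| over all 5-element sets is 2·5 − 1 = 9 (so min K = 9/5), attained only by arithmetic progressions.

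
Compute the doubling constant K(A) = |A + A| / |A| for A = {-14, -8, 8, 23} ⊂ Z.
K = |A + A| / |A| = 10/4 = 5/2

Enumerate A + A = {a + b : a, b ∈ A}. With |A| = 4, there are |A|^2 = 16 ordered sum pairs; collecting distinct values, A + A = {-28, -22, -16, -6, 0, 9, 15, 16, 31, 46}, so |A + A| = 10. Thus K = 10/4 = 5/2. For comparison, the minimum possible |A + A| over all 4-element sets is 2·4 − 1 = 7 (so min K = 7/4), attained only by arithmetic progressions.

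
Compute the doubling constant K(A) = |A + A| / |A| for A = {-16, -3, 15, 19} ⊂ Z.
K = |A + A| / |A| = 10/4 = 5/2

Enumerate A + A = {a + b : a, b ∈ A}. With |A| = 4, there are |A|^2 = 16 ordered sum pairs; collecting distinct values, A + A = {-32, -19, -6, -1, 3, 12, 16, 30, 34, 38}, so |A + A| = 10. Thus K = 10/4 = 5/2. For comparison, the minimum possible |A + A| over all 4-element sets is 2·4 − 1 = 7 (so min K = 7/4), attained only by arithmetic progressions.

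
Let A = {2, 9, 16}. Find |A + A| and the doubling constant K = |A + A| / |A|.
K = |A + A| / |A| = 5/3

Enumerate A + A = {a + b : a, b ∈ A}. With |A| = 3, there are |A|^2 = 9 ordered sum pairs; collecting distinct values, A + A = {4, 11, 18, 25, 32}, so |A + A| = 5. Thus K = 5/3. Here |A + A| = 2|A| − 1 = 5, the minimum possible — so K = 5/3 is minimal, which holds iff A is an arithmetic progression.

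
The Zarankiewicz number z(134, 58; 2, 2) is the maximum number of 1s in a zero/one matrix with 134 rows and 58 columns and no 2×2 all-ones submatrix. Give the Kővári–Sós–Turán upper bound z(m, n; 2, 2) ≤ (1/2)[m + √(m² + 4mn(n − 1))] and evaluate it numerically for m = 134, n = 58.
z(134, 58; 2, 2) ≤ (1/2)[134 + √(134² + 4·134·58·57)] = (1/2)[134 + √1789972] = 735.9492

Kővári–Sós–Turán: let r_1, ..., r_134 be the row sums and z = Σ r_i the total number of 1s. Each pair of columns can share at most one row with both entries 1 (else a 2×2 all-ones block appears), so Σ_i C(r_i, 2) ≤ C(58, 2) = 1653. By convexity Σ_i C(r_i, 2) ≥ 134·C(z/134, 2) = z(z − 134)/(2·134), giving z² − 134z − 134·58·57 ≤ 0 and hence z ≤ (1/2)[134 + √(17956 + 4·443004)] = (1/2)[134 + √1789972] ≈ (1/2)(134 + 1337.8984) = 735.9492.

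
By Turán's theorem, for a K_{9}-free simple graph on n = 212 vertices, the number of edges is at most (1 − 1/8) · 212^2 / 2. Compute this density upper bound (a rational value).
Turán density bound = (7/8) · 212^2/2 = 19663

Turán's theorem: ex(n, K_{r+1}) is achieved by the complete r-partite Turán graph T(n, r) with parts as balanced as possible, and is at most (1 − 1/r) · n^2/2. For r = 8, n = 212: the density bound is (7/8) · 44944/2 = 19663. The integer-valued extremum is e(T(212, 8)) = 19662, which is strictly less than the density bound 19663 since 8 ∤ 212 (the parts of T(212, 8) cannot all be equal).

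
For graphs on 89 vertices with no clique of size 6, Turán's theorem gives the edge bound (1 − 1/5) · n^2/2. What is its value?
Turán density bound = (4/5) · 89^2/2 = 15842/5 ≈ 3168.4

Turán's theorem: ex(n, K_{r+1}) is achieved by the complete r-partite Turán graph T(n, r) with parts as balanced as possible, and is at most (1 − 1/r) · n^2/2. For r = 5, n = 89: the density bound is (4/5) · 7921/2 = 15842/5 ≈ 3168.4. The integer-valued extremum is e(T(89, 5)) = 3168, which is strictly less than the density bound 15842/5 since 5 ∤ 89 (the parts of T(89, 5) cannot all be equal).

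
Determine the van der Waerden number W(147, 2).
W(147, 2) = 147 + 1 = 148

A 2-term AP is any pair of integers, so a monochromatic 2-AP exists iff some colour is used at least twice. With 147 colours, the colouring i ↦ i on {1, ..., 147} uses each colour once, avoiding any monochromatic pair, so W(147, 2) > 147. For {1, ..., 148}, pigeonhole forces two integers of the same colour, which form a monochromatic 2-AP. Hence W(147, 2) = 148.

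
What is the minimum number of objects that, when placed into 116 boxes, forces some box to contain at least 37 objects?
n = (37 − 1)·116 + 1 = 4177

By the generalised pigeonhole principle, to guarantee some box contains ≥ r objects we need more than (r − 1) · k objects total. Threshold: n = (r − 1) · k + 1. With r = 37 and k = 116: n = 36 · 116 + 1 = 4176 + 1 = 4177. For n = 4176 = 36 · 116, we can put exactly 36 objects in every box, avoiding 37 in any single one — so 4177 is tight.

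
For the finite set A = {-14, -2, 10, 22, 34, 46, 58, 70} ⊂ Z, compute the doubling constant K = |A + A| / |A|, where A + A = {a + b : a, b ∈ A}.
K = |A + A| / |A| = 15/8

Enumerate A + A = {a + b : a, b ∈ A}. With |A| = 8, there are |A|^2 = 64 ordered sum pairs; collecting distinct values, A + A = {-28, -16, -4, 8, 20, 32, 44, 56, 68, 80, 92, 104, 116, 128, 140}, so |A + A| = 15. Thus K = 15/8. Here |A + A| = 2|A| − 1 = 15, the minimum possible — so K = 15/8 is minimal, which holds iff A is an arithmetic progression.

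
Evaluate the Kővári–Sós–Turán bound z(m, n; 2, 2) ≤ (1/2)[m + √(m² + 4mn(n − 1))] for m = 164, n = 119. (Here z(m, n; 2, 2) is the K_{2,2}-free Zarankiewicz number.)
z(164, 119; 2, 2) ≤ (1/2)[164 + √(164² + 4·164·119·118)] = (1/2)[164 + √9238448] = 1601.7408

Kővári–Sós–Turán: let r_1, ..., r_164 be the row sums and z = Σ r_i the total number of 1s. Each pair of columns can share at most one row with both entries 1 (else a 2×2 all-ones block appears), so Σ_i C(r_i, 2) ≤ C(119, 2) = 7021. By convexity Σ_i C(r_i, 2) ≥ 164·C(z/164, 2) = z(z − 164)/(2·164), giving z² − 164z − 164·119·118 ≤ 0 and hence z ≤ (1/2)[164 + √(26896 + 4·2302888)] = (1/2)[164 + √9238448] ≈ (1/2)(164 + 3039.4815) = 1601.7408.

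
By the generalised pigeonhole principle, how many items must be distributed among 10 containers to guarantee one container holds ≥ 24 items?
n = (24 − 1)·10 + 1 = 231

By the generalised pigeonhole principle, to guarantee some box contains ≥ r objects we need more than (r − 1) · k objects total. Threshold: n = (r − 1) · k + 1. With r = 24 and k = 10: n = 23 · 10 + 1 = 230 + 1 = 231. For n = 230 = 23 · 10, we can put exactly 23 objects in every box, avoiding 24 in any single one — so 231 is tight.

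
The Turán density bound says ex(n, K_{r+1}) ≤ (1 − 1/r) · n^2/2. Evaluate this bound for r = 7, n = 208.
Turán density bound = (6/7) · 208^2/2 = 129792/7 ≈ 18541.7143

Turán's theorem: ex(n, K_{r+1}) is achieved by the complete r-partite Turán graph T(n, r) with parts as balanced as possible, and is at most (1 − 1/r) · n^2/2. For r = 7, n = 208: the density bound is (6/7) · 43264/2 = 129792/7 ≈ 18541.7143. The integer-valued extremum is e(T(208, 7)) = 18541, which is strictly less than the density bound 129792/7 since 7 ∤ 208 (the parts of T(208, 7) cannot all be equal).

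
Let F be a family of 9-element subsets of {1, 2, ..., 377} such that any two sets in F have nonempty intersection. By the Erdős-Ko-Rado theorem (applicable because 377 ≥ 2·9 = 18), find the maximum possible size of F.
max |F| = C(376, 8) = 9192295203757875

Erdős-Ko-Rado (1961): when n ≥ 2k, max |F| = C(n−1, k−1). The bound is attained by the star {A : i ∈ A} for any fixed i ∈ [n]. Here C(377−1, 9−1) = C(376, 8) = 9192295203757875.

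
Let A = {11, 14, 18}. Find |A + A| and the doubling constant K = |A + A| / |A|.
K = |A + A| / |A| = 6/3 = 2

Enumerate A + A = {a + b : a, b ∈ A}. With |A| = 3, there are |A|^2 = 9 ordered sum pairs; collecting distinct values, A + A = {22, 25, 28, 29, 32, 36}, so |A + A| = 6. Thus K = 6/3 = 2. For comparison, the minimum possible |A + A| over all 3-element sets is 2·3 − 1 = 5 (so min K = 5/3), attained only by arithmetic progressions.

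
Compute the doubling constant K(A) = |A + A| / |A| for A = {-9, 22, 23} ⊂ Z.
K = |A + A| / |A| = 6/3 = 2

Enumerate A + A = {a + b : a, b ∈ A}. With |A| = 3, there are |A|^2 = 9 ordered sum pairs; collecting distinct values, A + A = {-18, 13, 14, 44, 45, 46}, so |A + A| = 6. Thus K = 6/3 = 2. For comparison, the minimum possible |A + A| over all 3-element sets is 2·3 − 1 = 5 (so min K = 5/3), attained only by arithmetic progressions.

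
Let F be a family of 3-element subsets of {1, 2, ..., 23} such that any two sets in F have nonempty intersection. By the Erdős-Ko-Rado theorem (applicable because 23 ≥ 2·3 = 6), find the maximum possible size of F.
max |F| = C(22, 2) = 231

Erdős-Ko-Rado (1961): when n ≥ 2k, max |F| = C(n−1, k−1). The bound is attained by the star {A : i ∈ A} for any fixed i ∈ [n]. Here C(23−1, 3−1) = C(22, 2) = 231.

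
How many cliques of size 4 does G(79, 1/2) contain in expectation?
E[# K_4] = C(79, 4) · (1/2)^C(4, 2) = 1502501 / 2^6 = 23476.578125

For each 4-subset S of vertices (there are C(79, 4) = 1502501 such S), let X_S = 1 if S induces a K_4 (all C(4, 2) = 6 edges present). Then P(X_S = 1) = (1/2)^6 = 1/64. By linearity of expectation, E[# K_4] = C(79, 4) · (1/2)^6 = 1502501 / 64 = 23476.578125.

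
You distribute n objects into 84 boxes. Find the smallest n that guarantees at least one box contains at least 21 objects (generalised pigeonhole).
n = (21 − 1)·84 + 1 = 1681

By the generalised pigeonhole principle, to guarantee some box contains ≥ r objects we need more than (r − 1) · k objects total. Threshold: n = (r − 1) · k + 1. With r = 21 and k = 84: n = 20 · 84 + 1 = 1680 + 1 = 1681. For n = 1680 = 20 · 84, we can put exactly 20 objects in every box, avoiding 21 in any single one — so 1681 is tight.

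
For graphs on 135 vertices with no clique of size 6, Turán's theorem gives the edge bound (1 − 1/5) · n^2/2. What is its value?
Turán density bound = (4/5) · 135^2/2 = 7290

Turán's theorem: ex(n, K_{r+1}) is achieved by the complete r-partite Turán graph T(n, r) with parts as balanced as possible, and is at most (1 − 1/r) · n^2/2. For r = 5, n = 135: the density bound is (4/5) · 18225/2 = 7290. Since 5 ∣ 135, the Turán graph T(135, 5) has parts of equal size 27, and its edge count e(T(135, 5)) = 7290 attains the density bound exactly.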